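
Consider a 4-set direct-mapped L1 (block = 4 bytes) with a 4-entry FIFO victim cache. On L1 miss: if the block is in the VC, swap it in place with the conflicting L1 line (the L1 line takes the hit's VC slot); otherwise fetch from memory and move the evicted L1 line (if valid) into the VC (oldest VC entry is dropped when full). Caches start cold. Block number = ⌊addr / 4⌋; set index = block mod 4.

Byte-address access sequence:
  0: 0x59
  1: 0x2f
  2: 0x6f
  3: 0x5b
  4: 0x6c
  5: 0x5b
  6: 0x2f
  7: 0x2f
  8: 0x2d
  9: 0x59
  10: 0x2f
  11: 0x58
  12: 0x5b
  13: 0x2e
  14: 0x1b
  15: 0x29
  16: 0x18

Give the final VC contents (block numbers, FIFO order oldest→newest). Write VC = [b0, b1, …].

  [0] addr=0x59 blk=22 s=2: MISS | VC []
  [1] addr=0x2f blk=11 s=3: MISS | VC []
  [2] addr=0x6f blk=27 s=3: MISS | VC [11]
  [3] addr=0x5b blk=22 s=2: L1-HIT | VC [11]
  [4] addr=0x6c blk=27 s=3: L1-HIT | VC [11]
  [5] addr=0x5b blk=22 s=2: L1-HIT | VC [11]
  [6] addr=0x2f blk=11 s=3: VC-HIT | VC [27]
  [7] addr=0x2f blk=11 s=3: L1-HIT | VC [27]
  [8] addr=0x2d blk=11 s=3: L1-HIT | VC [27]
  [9] addr=0x59 blk=22 s=2: L1-HIT | VC [27]
  [10] addr=0x2f blk=11 s=3: L1-HIT | VC [27]
  [11] addr=0x58 blk=22 s=2: L1-HIT | VC [27]
  [12] addr=0x5b blk=22 s=2: L1-HIT | VC [27]
  [13] addr=0x2e blk=11 s=3: L1-HIT | VC [27]
  [14] addr=0x1b blk=6 s=2: MISS | VC [27, 22]
  [15] addr=0x29 blk=10 s=2: MISS | VC [27, 22, 6]
  [16] addr=0x18 blk=6 s=2: VC-HIT | VC [27, 22, 10]

VC = [27, 22, 10]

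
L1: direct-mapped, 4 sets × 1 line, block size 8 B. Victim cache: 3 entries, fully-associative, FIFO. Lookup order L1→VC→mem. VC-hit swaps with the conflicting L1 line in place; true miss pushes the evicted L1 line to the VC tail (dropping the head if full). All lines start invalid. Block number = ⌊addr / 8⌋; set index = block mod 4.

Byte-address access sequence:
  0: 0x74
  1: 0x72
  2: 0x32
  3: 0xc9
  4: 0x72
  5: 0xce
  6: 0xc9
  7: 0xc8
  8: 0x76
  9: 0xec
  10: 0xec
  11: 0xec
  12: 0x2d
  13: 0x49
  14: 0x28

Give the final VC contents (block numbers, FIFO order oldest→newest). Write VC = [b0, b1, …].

#0 0x74→b14/s2 MISS; vc=[]
#1 0x72→b14/s2 L1-HIT; vc=[]
#2 0x32→b6/s2 MISS; vc=[14]
#3 0xc9→b25/s1 MISS; vc=[14]
#4 0x72→b14/s2 VC-HIT; vc=[6]
#5 0xce→b25/s1 L1-HIT; vc=[6]
#6 0xc9→b25/s1 L1-HIT; vc=[6]
#7 0xc8→b25/s1 L1-HIT; vc=[6]
#8 0x76→b14/s2 L1-HIT; vc=[6]
#9 0xec→b29/s1 MISS; vc=[6,25]
#10 0xec→b29/s1 L1-HIT; vc=[6,25]
#11 0xec→b29/s1 L1-HIT; vc=[6,25]
#12 0x2d→b5/s1 MISS; vc=[6,25,29]
#13 0x49→b9/s1 MISS; vc=[25,29,5]
#14 0x28→b5/s1 VC-HIT; vc=[25,29,9]

VC = [25, 29, 9]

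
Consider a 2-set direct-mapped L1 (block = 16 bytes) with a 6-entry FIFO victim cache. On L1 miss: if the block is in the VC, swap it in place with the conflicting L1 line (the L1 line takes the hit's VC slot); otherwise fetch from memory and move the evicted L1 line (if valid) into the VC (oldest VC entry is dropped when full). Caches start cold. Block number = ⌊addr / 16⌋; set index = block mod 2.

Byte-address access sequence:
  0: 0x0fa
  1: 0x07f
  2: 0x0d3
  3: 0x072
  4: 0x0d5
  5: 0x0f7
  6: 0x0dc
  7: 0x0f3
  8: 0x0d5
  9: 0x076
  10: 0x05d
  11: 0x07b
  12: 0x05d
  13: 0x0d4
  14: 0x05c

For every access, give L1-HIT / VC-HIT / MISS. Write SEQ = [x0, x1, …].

SEQ = [MISS, MISS, MISS, VC-HIT, VC-HIT, VC-HIT, VC-HIT, VC-HIT, VC-HIT, VC-HIT, MISS, VC-HIT, VC-HIT, VC-HIT, VC-HIT]

  [0] addr=0xfa blk=15 s=1: MISS | VC []
  [1] addr=0x7f blk=7 s=1: MISS | VC [15]
  [2] addr=0xd3 blk=13 s=1: MISS | VC [15, 7]
  [3] addr=0x72 blk=7 s=1: VC-HIT | VC [15, 13]
  [4] addr=0xd5 blk=13 s=1: VC-HIT | VC [15, 7]
  [5] addr=0xf7 blk=15 s=1: VC-HIT | VC [13, 7]
  [6] addr=0xdc blk=13 s=1: VC-HIT | VC [15, 7]
  [7] addr=0xf3 blk=15 s=1: VC-HIT | VC [13, 7]
  [8] addr=0xd5 blk=13 s=1: VC-HIT | VC [15, 7]
  [9] addr=0x76 blk=7 s=1: VC-HIT | VC [15, 13]
  [10] addr=0x5d blk=5 s=1: MISS | VC [15, 13, 7]
  [11] addr=0x7b blk=7 s=1: VC-HIT | VC [15, 13, 5]
  [12] addr=0x5d blk=5 s=1: VC-HIT | VC [15, 13, 7]
  [13] addr=0xd4 blk=13 s=1: VC-HIT | VC [15, 5, 7]
  [14] addr=0x5c blk=5 s=1: VC-HIT | VC [15, 13, 7]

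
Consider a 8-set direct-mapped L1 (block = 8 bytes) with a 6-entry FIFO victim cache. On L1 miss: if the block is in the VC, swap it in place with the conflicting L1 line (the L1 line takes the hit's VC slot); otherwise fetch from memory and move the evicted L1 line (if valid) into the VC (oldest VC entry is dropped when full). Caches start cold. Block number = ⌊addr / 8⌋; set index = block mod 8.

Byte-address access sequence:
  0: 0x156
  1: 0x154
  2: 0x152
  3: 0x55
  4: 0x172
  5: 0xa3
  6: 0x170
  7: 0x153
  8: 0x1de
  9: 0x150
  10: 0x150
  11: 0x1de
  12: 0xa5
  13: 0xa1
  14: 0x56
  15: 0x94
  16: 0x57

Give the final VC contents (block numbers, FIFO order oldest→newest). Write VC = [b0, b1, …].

VC = [42, 18]

  [0] addr=0x156 blk=42 s=2: MISS | VC []
  [1] addr=0x154 blk=42 s=2: L1-HIT | VC []
  [2] addr=0x152 blk=42 s=2: L1-HIT | VC []
  [3] addr=0x55 blk=10 s=2: MISS | VC [42]
  [4] addr=0x172 blk=46 s=6: MISS | VC [42]
  [5] addr=0xa3 blk=20 s=4: MISS | VC [42]
  [6] addr=0x170 blk=46 s=6: L1-HIT | VC [42]
  [7] addr=0x153 blk=42 s=2: VC-HIT | VC [10]
  [8] addr=0x1de blk=59 s=3: MISS | VC [10]
  [9] addr=0x150 blk=42 s=2: L1-HIT | VC [10]
  [10] addr=0x150 blk=42 s=2: L1-HIT | VC [10]
  [11] addr=0x1de blk=59 s=3: L1-HIT | VC [10]
  [12] addr=0xa5 blk=20 s=4: L1-HIT | VC [10]
  [13] addr=0xa1 blk=20 s=4: L1-HIT | VC [10]
  [14] addr=0x56 blk=10 s=2: VC-HIT | VC [42]
  [15] addr=0x94 blk=18 s=2: MISS | VC [42, 10]
  [16] addr=0x57 blk=10 s=2: VC-HIT | VC [42, 18]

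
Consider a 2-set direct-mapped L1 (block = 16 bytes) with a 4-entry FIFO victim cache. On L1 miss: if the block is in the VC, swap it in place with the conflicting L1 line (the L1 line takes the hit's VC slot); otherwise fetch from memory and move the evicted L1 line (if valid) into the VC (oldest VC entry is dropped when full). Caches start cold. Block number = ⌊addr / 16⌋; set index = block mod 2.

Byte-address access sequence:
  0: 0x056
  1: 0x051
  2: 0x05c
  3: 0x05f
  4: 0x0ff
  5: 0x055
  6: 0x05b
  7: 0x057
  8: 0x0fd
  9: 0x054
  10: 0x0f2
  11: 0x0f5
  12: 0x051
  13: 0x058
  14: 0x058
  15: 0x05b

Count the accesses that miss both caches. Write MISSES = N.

#0 0x56→b5/s1 MISS; vc=[]
#1 0x51→b5/s1 L1-HIT; vc=[]
#2 0x5c→b5/s1 L1-HIT; vc=[]
#3 0x5f→b5/s1 L1-HIT; vc=[]
#4 0xff→b15/s1 MISS; vc=[5]
#5 0x55→b5/s1 VC-HIT; vc=[15]
#6 0x5b→b5/s1 L1-HIT; vc=[15]
#7 0x57→b5/s1 L1-HIT; vc=[15]
#8 0xfd→b15/s1 VC-HIT; vc=[5]
#9 0x54→b5/s1 VC-HIT; vc=[15]
#10 0xf2→b15/s1 VC-HIT; vc=[5]
#11 0xf5→b15/s1 L1-HIT; vc=[5]
#12 0x51→b5/s1 VC-HIT; vc=[15]
#13 0x58→b5/s1 L1-HIT; vc=[15]
#14 0x58→b5/s1 L1-HIT; vc=[15]
#15 0x5b→b5/s1 L1-HIT; vc=[15]

MISSES = 2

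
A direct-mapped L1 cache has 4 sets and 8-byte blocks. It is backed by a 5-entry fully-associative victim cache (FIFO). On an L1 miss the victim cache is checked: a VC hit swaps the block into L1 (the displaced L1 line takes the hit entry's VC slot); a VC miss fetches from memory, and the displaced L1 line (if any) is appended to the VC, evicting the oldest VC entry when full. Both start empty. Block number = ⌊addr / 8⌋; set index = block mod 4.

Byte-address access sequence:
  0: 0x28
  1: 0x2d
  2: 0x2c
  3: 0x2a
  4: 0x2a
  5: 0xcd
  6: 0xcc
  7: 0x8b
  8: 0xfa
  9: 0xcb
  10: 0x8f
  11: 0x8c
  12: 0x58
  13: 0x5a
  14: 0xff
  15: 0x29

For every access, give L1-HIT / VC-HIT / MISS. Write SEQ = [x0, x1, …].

SEQ = [MISS, L1-HIT, L1-HIT, L1-HIT, L1-HIT, MISS, L1-HIT, MISS, MISS, VC-HIT, VC-HIT, L1-HIT, MISS, L1-HIT, VC-HIT, VC-HIT]

#0 0x28→b5/s1 MISS; vc=[]
#1 0x2d→b5/s1 L1-HIT; vc=[]
#2 0x2c→b5/s1 L1-HIT; vc=[]
#3 0x2a→b5/s1 L1-HIT; vc=[]
#4 0x2a→b5/s1 L1-HIT; vc=[]
#5 0xcd→b25/s1 MISS; vc=[5]
#6 0xcc→b25/s1 L1-HIT; vc=[5]
#7 0x8b→b17/s1 MISS; vc=[5,25]
#8 0xfa→b31/s3 MISS; vc=[5,25]
#9 0xcb→b25/s1 VC-HIT; vc=[5,17]
#10 0x8f→b17/s1 VC-HIT; vc=[5,25]
#11 0x8c→b17/s1 L1-HIT; vc=[5,25]
#12 0x58→b11/s3 MISS; vc=[5,25,31]
#13 0x5a→b11/s3 L1-HIT; vc=[5,25,31]
#14 0xff→b31/s3 VC-HIT; vc=[5,25,11]
#15 0x29→b5/s1 VC-HIT; vc=[17,25,11]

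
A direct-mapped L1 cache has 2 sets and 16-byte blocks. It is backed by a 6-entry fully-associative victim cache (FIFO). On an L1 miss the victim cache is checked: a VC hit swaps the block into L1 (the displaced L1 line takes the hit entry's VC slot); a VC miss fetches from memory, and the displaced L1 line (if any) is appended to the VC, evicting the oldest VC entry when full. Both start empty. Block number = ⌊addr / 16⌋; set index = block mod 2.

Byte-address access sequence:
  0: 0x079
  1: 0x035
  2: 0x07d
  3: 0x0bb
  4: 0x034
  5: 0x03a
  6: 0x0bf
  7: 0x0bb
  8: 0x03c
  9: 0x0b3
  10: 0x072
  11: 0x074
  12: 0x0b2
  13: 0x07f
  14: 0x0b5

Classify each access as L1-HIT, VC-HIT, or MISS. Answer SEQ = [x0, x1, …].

0: 0x79 (blk 7, set 1) → MISS  vc=[]
1: 0x35 (blk 3, set 1) → MISS  vc=[7]
2: 0x7d (blk 7, set 1) → VC-HIT  vc=[3]
3: 0xbb (blk 11, set 1) → MISS  vc=[3, 7]
4: 0x34 (blk 3, set 1) → VC-HIT  vc=[11, 7]
5: 0x3a (blk 3, set 1) → L1-HIT  vc=[11, 7]
6: 0xbf (blk 11, set 1) → VC-HIT  vc=[3, 7]
7: 0xbb (blk 11, set 1) → L1-HIT  vc=[3, 7]
8: 0x3c (blk 3, set 1) → VC-HIT  vc=[11, 7]
9: 0xb3 (blk 11, set 1) → VC-HIT  vc=[3, 7]
10: 0x72 (blk 7, set 1) → VC-HIT  vc=[3, 11]
11: 0x74 (blk 7, set 1) → L1-HIT  vc=[3, 11]
12: 0xb2 (blk 11, set 1) → VC-HIT  vc=[3, 7]
13: 0x7f (blk 7, set 1) → VC-HIT  vc=[3, 11]
14: 0xb5 (blk 11, set 1) → VC-HIT  vc=[3, 7]

SEQ = [MISS, MISS, VC-HIT, MISS, VC-HIT, L1-HIT, VC-HIT, L1-HIT, VC-HIT, VC-HIT, VC-HIT, L1-HIT, VC-HIT, VC-HIT, VC-HIT]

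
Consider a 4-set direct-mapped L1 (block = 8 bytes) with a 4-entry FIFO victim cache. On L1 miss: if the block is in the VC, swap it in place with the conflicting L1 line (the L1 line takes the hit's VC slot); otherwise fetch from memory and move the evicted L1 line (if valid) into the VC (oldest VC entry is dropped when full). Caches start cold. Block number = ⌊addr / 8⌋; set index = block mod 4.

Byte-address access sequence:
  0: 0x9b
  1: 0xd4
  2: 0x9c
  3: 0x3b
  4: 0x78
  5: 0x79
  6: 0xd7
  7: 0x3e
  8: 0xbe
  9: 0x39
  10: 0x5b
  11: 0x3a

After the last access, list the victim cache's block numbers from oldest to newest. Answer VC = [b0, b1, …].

VC = [19, 15, 23, 11]

0: 0x9b (blk 19, set 3) → MISS  vc=[]
1: 0xd4 (blk 26, set 2) → MISS  vc=[]
2: 0x9c (blk 19, set 3) → L1-HIT  vc=[]
3: 0x3b (blk 7, set 3) → MISS  vc=[19]
4: 0x78 (blk 15, set 3) → MISS  vc=[19, 7]
5: 0x79 (blk 15, set 3) → L1-HIT  vc=[19, 7]
6: 0xd7 (blk 26, set 2) → L1-HIT  vc=[19, 7]
7: 0x3e (blk 7, set 3) → VC-HIT  vc=[19, 15]
8: 0xbe (blk 23, set 3) → MISS  vc=[19, 15, 7]
9: 0x39 (blk 7, set 3) → VC-HIT  vc=[19, 15, 23]
10: 0x5b (blk 11, set 3) → MISS  vc=[19, 15, 23, 7]
11: 0x3a (blk 7, set 3) → VC-HIT  vc=[19, 15, 23, 11]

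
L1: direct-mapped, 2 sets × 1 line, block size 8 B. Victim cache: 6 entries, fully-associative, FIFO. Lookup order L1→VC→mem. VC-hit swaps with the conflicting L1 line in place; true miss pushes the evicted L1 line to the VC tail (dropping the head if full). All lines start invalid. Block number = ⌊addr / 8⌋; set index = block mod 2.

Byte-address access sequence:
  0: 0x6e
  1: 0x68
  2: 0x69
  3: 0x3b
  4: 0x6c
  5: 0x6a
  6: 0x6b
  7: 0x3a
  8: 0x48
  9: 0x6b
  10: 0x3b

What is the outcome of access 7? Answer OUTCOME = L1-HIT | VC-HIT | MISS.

  [0] addr=0x6e blk=13 s=1: MISS | VC []
  [1] addr=0x68 blk=13 s=1: L1-HIT | VC []
  [2] addr=0x69 blk=13 s=1: L1-HIT | VC []
  [3] addr=0x3b blk=7 s=1: MISS | VC [13]
  [4] addr=0x6c blk=13 s=1: VC-HIT | VC [7]
  [5] addr=0x6a blk=13 s=1: L1-HIT | VC [7]
  [6] addr=0x6b blk=13 s=1: L1-HIT | VC [7]
  [7] addr=0x3a blk=7 s=1: VC-HIT | VC [13]
  [8] addr=0x48 blk=9 s=1: MISS | VC [13, 7]
  [9] addr=0x6b blk=13 s=1: VC-HIT | VC [9, 7]
  [10] addr=0x3b blk=7 s=1: VC-HIT | VC [9, 13]

OUTCOME = VC-HIT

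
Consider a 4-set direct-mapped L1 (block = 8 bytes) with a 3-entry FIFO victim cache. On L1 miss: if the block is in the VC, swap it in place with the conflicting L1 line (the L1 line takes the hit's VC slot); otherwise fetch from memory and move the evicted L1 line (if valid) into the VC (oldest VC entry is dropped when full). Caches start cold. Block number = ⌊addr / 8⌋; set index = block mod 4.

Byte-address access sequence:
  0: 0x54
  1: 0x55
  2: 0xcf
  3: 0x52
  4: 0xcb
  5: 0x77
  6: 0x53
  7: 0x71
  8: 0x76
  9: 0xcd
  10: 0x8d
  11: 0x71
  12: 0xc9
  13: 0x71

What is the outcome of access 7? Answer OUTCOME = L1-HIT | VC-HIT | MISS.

  [0] addr=0x54 blk=10 s=2: MISS | VC []
  [1] addr=0x55 blk=10 s=2: L1-HIT | VC []
  [2] addr=0xcf blk=25 s=1: MISS | VC []
  [3] addr=0x52 blk=10 s=2: L1-HIT | VC []
  [4] addr=0xcb blk=25 s=1: L1-HIT | VC []
  [5] addr=0x77 blk=14 s=2: MISS | VC [10]
  [6] addr=0x53 blk=10 s=2: VC-HIT | VC [14]
  [7] addr=0x71 blk=14 s=2: VC-HIT | VC [10]
  [8] addr=0x76 blk=14 s=2: L1-HIT | VC [10]
  [9] addr=0xcd blk=25 s=1: L1-HIT | VC [10]
  [10] addr=0x8d blk=17 s=1: MISS | VC [10, 25]
  [11] addr=0x71 blk=14 s=2: L1-HIT | VC [10, 25]
  [12] addr=0xc9 blk=25 s=1: VC-HIT | VC [10, 17]
  [13] addr=0x71 blk=14 s=2: L1-HIT | VC [10, 17]

OUTCOME = VC-HIT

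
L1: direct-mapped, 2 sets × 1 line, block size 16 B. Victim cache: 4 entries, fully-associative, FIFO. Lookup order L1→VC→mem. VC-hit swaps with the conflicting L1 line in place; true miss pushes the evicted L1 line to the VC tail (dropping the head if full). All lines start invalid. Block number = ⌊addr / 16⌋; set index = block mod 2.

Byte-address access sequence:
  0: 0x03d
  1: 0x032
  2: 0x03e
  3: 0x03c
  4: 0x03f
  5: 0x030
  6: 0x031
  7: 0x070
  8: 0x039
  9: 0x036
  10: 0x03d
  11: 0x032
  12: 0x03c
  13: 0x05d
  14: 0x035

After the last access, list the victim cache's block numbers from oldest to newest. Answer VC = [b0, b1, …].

#0 0x3d→b3/s1 MISS; vc=[]
#1 0x32→b3/s1 L1-HIT; vc=[]
#2 0x3e→b3/s1 L1-HIT; vc=[]
#3 0x3c→b3/s1 L1-HIT; vc=[]
#4 0x3f→b3/s1 L1-HIT; vc=[]
#5 0x30→b3/s1 L1-HIT; vc=[]
#6 0x31→b3/s1 L1-HIT; vc=[]
#7 0x70→b7/s1 MISS; vc=[3]
#8 0x39→b3/s1 VC-HIT; vc=[7]
#9 0x36→b3/s1 L1-HIT; vc=[7]
#10 0x3d→b3/s1 L1-HIT; vc=[7]
#11 0x32→b3/s1 L1-HIT; vc=[7]
#12 0x3c→b3/s1 L1-HIT; vc=[7]
#13 0x5d→b5/s1 MISS; vc=[7,3]
#14 0x35→b3/s1 VC-HIT; vc=[7,5]

VC = [7, 5]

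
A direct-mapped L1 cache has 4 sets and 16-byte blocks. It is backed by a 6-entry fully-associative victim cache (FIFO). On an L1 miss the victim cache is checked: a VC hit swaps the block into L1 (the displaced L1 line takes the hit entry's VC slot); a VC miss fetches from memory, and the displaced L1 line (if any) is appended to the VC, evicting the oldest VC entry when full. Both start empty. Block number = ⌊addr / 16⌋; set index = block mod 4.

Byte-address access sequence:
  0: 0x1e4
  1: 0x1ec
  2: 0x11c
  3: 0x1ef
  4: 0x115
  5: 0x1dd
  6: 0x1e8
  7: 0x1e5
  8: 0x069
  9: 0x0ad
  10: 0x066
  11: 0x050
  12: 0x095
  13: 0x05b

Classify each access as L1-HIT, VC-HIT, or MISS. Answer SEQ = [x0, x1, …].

0: 0x1e4 (blk 30, set 2) → MISS  vc=[]
1: 0x1ec (blk 30, set 2) → L1-HIT  vc=[]
2: 0x11c (blk 17, set 1) → MISS  vc=[]
3: 0x1ef (blk 30, set 2) → L1-HIT  vc=[]
4: 0x115 (blk 17, set 1) → L1-HIT  vc=[]
5: 0x1dd (blk 29, set 1) → MISS  vc=[17]
6: 0x1e8 (blk 30, set 2) → L1-HIT  vc=[17]
7: 0x1e5 (blk 30, set 2) → L1-HIT  vc=[17]
8: 0x69 (blk 6, set 2) → MISS  vc=[17, 30]
9: 0xad (blk 10, set 2) → MISS  vc=[17, 30, 6]
10: 0x66 (blk 6, set 2) → VC-HIT  vc=[17, 30, 10]
11: 0x50 (blk 5, set 1) → MISS  vc=[17, 30, 10, 29]
12: 0x95 (blk 9, set 1) → MISS  vc=[17, 30, 10, 29, 5]
13: 0x5b (blk 5, set 1) → VC-HIT  vc=[17, 30, 10, 29, 9]

SEQ = [MISS, L1-HIT, MISS, L1-HIT, L1-HIT, MISS, L1-HIT, L1-HIT, MISS, MISS, VC-HIT, MISS, MISS, VC-HIT]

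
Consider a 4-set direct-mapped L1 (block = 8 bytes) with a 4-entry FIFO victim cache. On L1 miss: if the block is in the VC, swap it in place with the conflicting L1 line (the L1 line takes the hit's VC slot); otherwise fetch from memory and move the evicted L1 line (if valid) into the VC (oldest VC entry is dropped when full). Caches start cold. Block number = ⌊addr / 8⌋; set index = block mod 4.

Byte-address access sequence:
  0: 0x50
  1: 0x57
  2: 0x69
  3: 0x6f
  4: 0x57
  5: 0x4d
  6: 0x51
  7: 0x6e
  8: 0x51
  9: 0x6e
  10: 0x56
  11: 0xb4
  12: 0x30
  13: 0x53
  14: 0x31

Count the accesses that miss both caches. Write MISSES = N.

  [0] addr=0x50 blk=10 s=2: MISS | VC []
  [1] addr=0x57 blk=10 s=2: L1-HIT | VC []
  [2] addr=0x69 blk=13 s=1: MISS | VC []
  [3] addr=0x6f blk=13 s=1: L1-HIT | VC []
  [4] addr=0x57 blk=10 s=2: L1-HIT | VC []
  [5] addr=0x4d blk=9 s=1: MISS | VC [13]
  [6] addr=0x51 blk=10 s=2: L1-HIT | VC [13]
  [7] addr=0x6e blk=13 s=1: VC-HIT | VC [9]
  [8] addr=0x51 blk=10 s=2: L1-HIT | VC [9]
  [9] addr=0x6e blk=13 s=1: L1-HIT | VC [9]
  [10] addr=0x56 blk=10 s=2: L1-HIT | VC [9]
  [11] addr=0xb4 blk=22 s=2: MISS | VC [9, 10]
  [12] addr=0x30 blk=6 s=2: MISS | VC [9, 10, 22]
  [13] addr=0x53 blk=10 s=2: VC-HIT | VC [9, 6, 22]
  [14] addr=0x31 blk=6 s=2: VC-HIT | VC [9, 10, 22]

MISSES = 5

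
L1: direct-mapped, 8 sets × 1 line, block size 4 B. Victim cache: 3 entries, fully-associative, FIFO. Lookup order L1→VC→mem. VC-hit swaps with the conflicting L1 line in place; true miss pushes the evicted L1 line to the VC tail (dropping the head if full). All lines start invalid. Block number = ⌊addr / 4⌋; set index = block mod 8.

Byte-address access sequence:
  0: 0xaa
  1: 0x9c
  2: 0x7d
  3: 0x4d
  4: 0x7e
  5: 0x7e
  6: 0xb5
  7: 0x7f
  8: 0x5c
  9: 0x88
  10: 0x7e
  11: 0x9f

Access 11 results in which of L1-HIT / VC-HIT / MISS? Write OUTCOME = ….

OUTCOME = VC-HIT

  [0] addr=0xaa blk=42 s=2: MISS | VC []
  [1] addr=0x9c blk=39 s=7: MISS | VC []
  [2] addr=0x7d blk=31 s=7: MISS | VC [39]
  [3] addr=0x4d blk=19 s=3: MISS | VC [39]
  [4] addr=0x7e blk=31 s=7: L1-HIT | VC [39]
  [5] addr=0x7e blk=31 s=7: L1-HIT | VC [39]
  [6] addr=0xb5 blk=45 s=5: MISS | VC [39]
  [7] addr=0x7f blk=31 s=7: L1-HIT | VC [39]
  [8] addr=0x5c blk=23 s=7: MISS | VC [39, 31]
  [9] addr=0x88 blk=34 s=2: MISS | VC [39, 31, 42]
  [10] addr=0x7e blk=31 s=7: VC-HIT | VC [39, 23, 42]
  [11] addr=0x9f blk=39 s=7: VC-HIT | VC [31, 23, 42]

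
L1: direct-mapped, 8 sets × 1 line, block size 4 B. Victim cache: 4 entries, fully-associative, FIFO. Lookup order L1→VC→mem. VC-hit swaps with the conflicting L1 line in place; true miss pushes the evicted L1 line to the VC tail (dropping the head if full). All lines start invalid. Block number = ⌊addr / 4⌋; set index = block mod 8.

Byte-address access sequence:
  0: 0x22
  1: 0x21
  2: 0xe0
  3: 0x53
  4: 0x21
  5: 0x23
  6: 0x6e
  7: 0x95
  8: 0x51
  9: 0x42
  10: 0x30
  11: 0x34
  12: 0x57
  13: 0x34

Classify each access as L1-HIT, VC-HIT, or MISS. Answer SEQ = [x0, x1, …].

SEQ = [MISS, L1-HIT, MISS, MISS, VC-HIT, L1-HIT, MISS, MISS, L1-HIT, MISS, MISS, MISS, MISS, VC-HIT]

0: 0x22 (blk 8, set 0) → MISS  vc=[]
1: 0x21 (blk 8, set 0) → L1-HIT  vc=[]
2: 0xe0 (blk 56, set 0) → MISS  vc=[8]
3: 0x53 (blk 20, set 4) → MISS  vc=[8]
4: 0x21 (blk 8, set 0) → VC-HIT  vc=[56]
5: 0x23 (blk 8, set 0) → L1-HIT  vc=[56]
6: 0x6e (blk 27, set 3) → MISS  vc=[56]
7: 0x95 (blk 37, set 5) → MISS  vc=[56]
8: 0x51 (blk 20, set 4) → L1-HIT  vc=[56]
9: 0x42 (blk 16, set 0) → MISS  vc=[56, 8]
10: 0x30 (blk 12, set 4) → MISS  vc=[56, 8, 20]
11: 0x34 (blk 13, set 5) → MISS  vc=[56, 8, 20, 37]
12: 0x57 (blk 21, set 5) → MISS  vc=[8, 20, 37, 13]
13: 0x34 (blk 13, set 5) → VC-HIT  vc=[8, 20, 37, 21]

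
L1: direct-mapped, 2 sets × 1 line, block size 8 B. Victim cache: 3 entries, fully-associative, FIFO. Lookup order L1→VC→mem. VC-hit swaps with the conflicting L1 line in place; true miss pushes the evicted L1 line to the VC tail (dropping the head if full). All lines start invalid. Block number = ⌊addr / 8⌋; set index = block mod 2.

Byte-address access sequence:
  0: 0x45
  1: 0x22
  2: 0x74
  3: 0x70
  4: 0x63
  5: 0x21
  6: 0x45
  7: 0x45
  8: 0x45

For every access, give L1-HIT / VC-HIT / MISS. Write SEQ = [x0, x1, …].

SEQ = [MISS, MISS, MISS, L1-HIT, MISS, VC-HIT, VC-HIT, L1-HIT, L1-HIT]

0: 0x45 (blk 8, set 0) → MISS  vc=[]
1: 0x22 (blk 4, set 0) → MISS  vc=[8]
2: 0x74 (blk 14, set 0) → MISS  vc=[8, 4]
3: 0x70 (blk 14, set 0) → L1-HIT  vc=[8, 4]
4: 0x63 (blk 12, set 0) → MISS  vc=[8, 4, 14]
5: 0x21 (blk 4, set 0) → VC-HIT  vc=[8, 12, 14]
6: 0x45 (blk 8, set 0) → VC-HIT  vc=[4, 12, 14]
7: 0x45 (blk 8, set 0) → L1-HIT  vc=[4, 12, 14]
8: 0x45 (blk 8, set 0) → L1-HIT  vc=[4, 12, 14]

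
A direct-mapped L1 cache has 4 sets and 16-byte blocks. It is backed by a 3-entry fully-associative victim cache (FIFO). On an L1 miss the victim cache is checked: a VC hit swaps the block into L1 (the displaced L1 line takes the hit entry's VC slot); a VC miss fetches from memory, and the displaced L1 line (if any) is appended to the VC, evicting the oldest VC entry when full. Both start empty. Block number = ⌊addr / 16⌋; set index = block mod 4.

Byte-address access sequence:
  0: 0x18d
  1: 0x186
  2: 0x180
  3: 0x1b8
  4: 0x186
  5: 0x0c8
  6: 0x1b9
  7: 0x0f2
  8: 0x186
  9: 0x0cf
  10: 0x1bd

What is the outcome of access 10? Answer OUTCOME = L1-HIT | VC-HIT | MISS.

OUTCOME = VC-HIT

0: 0x18d (blk 24, set 0) → MISS  vc=[]
1: 0x186 (blk 24, set 0) → L1-HIT  vc=[]
2: 0x180 (blk 24, set 0) → L1-HIT  vc=[]
3: 0x1b8 (blk 27, set 3) → MISS  vc=[]
4: 0x186 (blk 24, set 0) → L1-HIT  vc=[]
5: 0xc8 (blk 12, set 0) → MISS  vc=[24]
6: 0x1b9 (blk 27, set 3) → L1-HIT  vc=[24]
7: 0xf2 (blk 15, set 3) → MISS  vc=[24, 27]
8: 0x186 (blk 24, set 0) → VC-HIT  vc=[12, 27]
9: 0xcf (blk 12, set 0) → VC-HIT  vc=[24, 27]
10: 0x1bd (blk 27, set 3) → VC-HIT  vc=[24, 15]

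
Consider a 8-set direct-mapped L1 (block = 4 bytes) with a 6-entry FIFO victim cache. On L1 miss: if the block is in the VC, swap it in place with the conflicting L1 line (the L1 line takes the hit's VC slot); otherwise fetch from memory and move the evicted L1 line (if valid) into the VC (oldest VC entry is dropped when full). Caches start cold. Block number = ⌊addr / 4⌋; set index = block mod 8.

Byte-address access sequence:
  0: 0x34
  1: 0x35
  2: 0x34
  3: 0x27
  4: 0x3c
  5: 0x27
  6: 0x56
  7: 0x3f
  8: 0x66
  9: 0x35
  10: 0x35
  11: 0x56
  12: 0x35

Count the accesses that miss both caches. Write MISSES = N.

0: 0x34 (blk 13, set 5) → MISS  vc=[]
1: 0x35 (blk 13, set 5) → L1-HIT  vc=[]
2: 0x34 (blk 13, set 5) → L1-HIT  vc=[]
3: 0x27 (blk 9, set 1) → MISS  vc=[]
4: 0x3c (blk 15, set 7) → MISS  vc=[]
5: 0x27 (blk 9, set 1) → L1-HIT  vc=[]
6: 0x56 (blk 21, set 5) → MISS  vc=[13]
7: 0x3f (blk 15, set 7) → L1-HIT  vc=[13]
8: 0x66 (blk 25, set 1) → MISS  vc=[13, 9]
9: 0x35 (blk 13, set 5) → VC-HIT  vc=[21, 9]
10: 0x35 (blk 13, set 5) → L1-HIT  vc=[21, 9]
11: 0x56 (blk 21, set 5) → VC-HIT  vc=[13, 9]
12: 0x35 (blk 13, set 5) → VC-HIT  vc=[21, 9]

MISSES = 5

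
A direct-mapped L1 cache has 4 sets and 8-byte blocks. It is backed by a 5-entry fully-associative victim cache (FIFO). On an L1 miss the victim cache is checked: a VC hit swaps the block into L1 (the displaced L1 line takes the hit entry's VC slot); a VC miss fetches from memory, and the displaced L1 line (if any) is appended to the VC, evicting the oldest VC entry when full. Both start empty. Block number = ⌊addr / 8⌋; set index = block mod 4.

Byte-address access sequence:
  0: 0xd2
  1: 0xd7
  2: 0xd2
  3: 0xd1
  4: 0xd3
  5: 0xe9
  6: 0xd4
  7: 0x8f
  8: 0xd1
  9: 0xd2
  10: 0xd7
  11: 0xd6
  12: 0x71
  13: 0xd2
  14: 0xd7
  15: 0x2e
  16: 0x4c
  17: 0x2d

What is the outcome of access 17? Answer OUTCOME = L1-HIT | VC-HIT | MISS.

OUTCOME = VC-HIT

0: 0xd2 (blk 26, set 2) → MISS  vc=[]
1: 0xd7 (blk 26, set 2) → L1-HIT  vc=[]
2: 0xd2 (blk 26, set 2) → L1-HIT  vc=[]
3: 0xd1 (blk 26, set 2) → L1-HIT  vc=[]
4: 0xd3 (blk 26, set 2) → L1-HIT  vc=[]
5: 0xe9 (blk 29, set 1) → MISS  vc=[]
6: 0xd4 (blk 26, set 2) → L1-HIT  vc=[]
7: 0x8f (blk 17, set 1) → MISS  vc=[29]
8: 0xd1 (blk 26, set 2) → L1-HIT  vc=[29]
9: 0xd2 (blk 26, set 2) → L1-HIT  vc=[29]
10: 0xd7 (blk 26, set 2) → L1-HIT  vc=[29]
11: 0xd6 (blk 26, set 2) → L1-HIT  vc=[29]
12: 0x71 (blk 14, set 2) → MISS  vc=[29, 26]
13: 0xd2 (blk 26, set 2) → VC-HIT  vc=[29, 14]
14: 0xd7 (blk 26, set 2) → L1-HIT  vc=[29, 14]
15: 0x2e (blk 5, set 1) → MISS  vc=[29, 14, 17]
16: 0x4c (blk 9, set 1) → MISS  vc=[29, 14, 17, 5]
17: 0x2d (blk 5, set 1) → VC-HIT  vc=[29, 14, 17, 9]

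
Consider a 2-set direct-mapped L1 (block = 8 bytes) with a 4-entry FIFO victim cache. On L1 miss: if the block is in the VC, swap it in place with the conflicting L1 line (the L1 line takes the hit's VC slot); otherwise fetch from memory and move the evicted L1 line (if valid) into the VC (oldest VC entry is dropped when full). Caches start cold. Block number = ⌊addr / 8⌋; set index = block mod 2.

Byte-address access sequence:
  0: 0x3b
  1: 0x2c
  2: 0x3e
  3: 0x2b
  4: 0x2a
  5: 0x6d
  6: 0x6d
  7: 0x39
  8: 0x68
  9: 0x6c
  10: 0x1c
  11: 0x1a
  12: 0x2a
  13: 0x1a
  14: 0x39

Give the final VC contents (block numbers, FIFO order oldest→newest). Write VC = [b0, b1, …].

VC = [3, 5, 13]

#0 0x3b→b7/s1 MISS; vc=[]
#1 0x2c→b5/s1 MISS; vc=[7]
#2 0x3e→b7/s1 VC-HIT; vc=[5]
#3 0x2b→b5/s1 VC-HIT; vc=[7]
#4 0x2a→b5/s1 L1-HIT; vc=[7]
#5 0x6d→b13/s1 MISS; vc=[7,5]
#6 0x6d→b13/s1 L1-HIT; vc=[7,5]
#7 0x39→b7/s1 VC-HIT; vc=[13,5]
#8 0x68→b13/s1 VC-HIT; vc=[7,5]
#9 0x6c→b13/s1 L1-HIT; vc=[7,5]
#10 0x1c→b3/s1 MISS; vc=[7,5,13]
#11 0x1a→b3/s1 L1-HIT; vc=[7,5,13]
#12 0x2a→b5/s1 VC-HIT; vc=[7,3,13]
#13 0x1a→b3/s1 VC-HIT; vc=[7,5,13]
#14 0x39→b7/s1 VC-HIT; vc=[3,5,13]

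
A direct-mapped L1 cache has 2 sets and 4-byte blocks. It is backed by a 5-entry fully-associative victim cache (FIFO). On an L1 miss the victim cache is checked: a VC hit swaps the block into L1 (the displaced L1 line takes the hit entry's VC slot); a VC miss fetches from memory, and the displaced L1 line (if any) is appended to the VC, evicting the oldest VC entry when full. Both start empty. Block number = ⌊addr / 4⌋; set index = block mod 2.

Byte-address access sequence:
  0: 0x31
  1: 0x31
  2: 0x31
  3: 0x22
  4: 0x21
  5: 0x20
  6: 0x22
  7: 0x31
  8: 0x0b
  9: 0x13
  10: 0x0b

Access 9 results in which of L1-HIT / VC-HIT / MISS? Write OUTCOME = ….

OUTCOME = MISS

#0 0x31→b12/s0 MISS; vc=[]
#1 0x31→b12/s0 L1-HIT; vc=[]
#2 0x31→b12/s0 L1-HIT; vc=[]
#3 0x22→b8/s0 MISS; vc=[12]
#4 0x21→b8/s0 L1-HIT; vc=[12]
#5 0x20→b8/s0 L1-HIT; vc=[12]
#6 0x22→b8/s0 L1-HIT; vc=[12]
#7 0x31→b12/s0 VC-HIT; vc=[8]
#8 0xb→b2/s0 MISS; vc=[8,12]
#9 0x13→b4/s0 MISS; vc=[8,12,2]
#10 0xb→b2/s0 VC-HIT; vc=[8,12,4]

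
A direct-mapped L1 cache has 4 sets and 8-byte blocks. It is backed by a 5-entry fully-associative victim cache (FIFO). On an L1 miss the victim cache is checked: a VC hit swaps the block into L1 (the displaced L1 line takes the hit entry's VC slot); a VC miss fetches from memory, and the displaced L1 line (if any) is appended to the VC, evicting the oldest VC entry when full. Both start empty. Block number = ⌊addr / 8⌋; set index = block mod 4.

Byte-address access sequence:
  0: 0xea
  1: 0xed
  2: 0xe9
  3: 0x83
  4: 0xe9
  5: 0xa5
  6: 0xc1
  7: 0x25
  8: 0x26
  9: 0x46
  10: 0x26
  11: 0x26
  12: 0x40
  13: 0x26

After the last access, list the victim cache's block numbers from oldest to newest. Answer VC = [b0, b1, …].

VC = [16, 20, 24, 8]

0: 0xea (blk 29, set 1) → MISS  vc=[]
1: 0xed (blk 29, set 1) → L1-HIT  vc=[]
2: 0xe9 (blk 29, set 1) → L1-HIT  vc=[]
3: 0x83 (blk 16, set 0) → MISS  vc=[]
4: 0xe9 (blk 29, set 1) → L1-HIT  vc=[]
5: 0xa5 (blk 20, set 0) → MISS  vc=[16]
6: 0xc1 (blk 24, set 0) → MISS  vc=[16, 20]
7: 0x25 (blk 4, set 0) → MISS  vc=[16, 20, 24]
8: 0x26 (blk 4, set 0) → L1-HIT  vc=[16, 20, 24]
9: 0x46 (blk 8, set 0) → MISS  vc=[16, 20, 24, 4]
10: 0x26 (blk 4, set 0) → VC-HIT  vc=[16, 20, 24, 8]
11: 0x26 (blk 4, set 0) → L1-HIT  vc=[16, 20, 24, 8]
12: 0x40 (blk 8, set 0) → VC-HIT  vc=[16, 20, 24, 4]
13: 0x26 (blk 4, set 0) → VC-HIT  vc=[16, 20, 24, 8]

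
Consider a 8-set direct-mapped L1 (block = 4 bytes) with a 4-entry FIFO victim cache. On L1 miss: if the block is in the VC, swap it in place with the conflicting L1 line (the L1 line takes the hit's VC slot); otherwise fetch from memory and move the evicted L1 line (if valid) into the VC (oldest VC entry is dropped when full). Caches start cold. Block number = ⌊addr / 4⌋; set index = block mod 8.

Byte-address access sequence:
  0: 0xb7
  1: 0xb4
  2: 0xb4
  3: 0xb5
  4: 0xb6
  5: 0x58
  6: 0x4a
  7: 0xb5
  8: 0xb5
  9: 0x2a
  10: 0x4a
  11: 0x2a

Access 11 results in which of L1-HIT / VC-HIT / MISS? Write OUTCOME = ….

OUTCOME = VC-HIT

#0 0xb7→b45/s5 MISS; vc=[]
#1 0xb4→b45/s5 L1-HIT; vc=[]
#2 0xb4→b45/s5 L1-HIT; vc=[]
#3 0xb5→b45/s5 L1-HIT; vc=[]
#4 0xb6→b45/s5 L1-HIT; vc=[]
#5 0x58→b22/s6 MISS; vc=[]
#6 0x4a→b18/s2 MISS; vc=[]
#7 0xb5→b45/s5 L1-HIT; vc=[]
#8 0xb5→b45/s5 L1-HIT; vc=[]
#9 0x2a→b10/s2 MISS; vc=[18]
#10 0x4a→b18/s2 VC-HIT; vc=[10]
#11 0x2a→b10/s2 VC-HIT; vc=[18]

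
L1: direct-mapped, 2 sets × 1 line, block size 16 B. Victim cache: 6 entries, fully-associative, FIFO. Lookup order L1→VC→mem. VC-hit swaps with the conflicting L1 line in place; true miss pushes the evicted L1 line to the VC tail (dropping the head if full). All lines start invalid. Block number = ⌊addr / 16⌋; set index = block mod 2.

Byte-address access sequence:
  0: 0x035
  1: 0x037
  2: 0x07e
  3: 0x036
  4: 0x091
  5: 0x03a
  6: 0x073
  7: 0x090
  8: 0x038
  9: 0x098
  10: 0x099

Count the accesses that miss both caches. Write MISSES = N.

MISSES = 3

#0 0x35→b3/s1 MISS; vc=[]
#1 0x37→b3/s1 L1-HIT; vc=[]
#2 0x7e→b7/s1 MISS; vc=[3]
#3 0x36→b3/s1 VC-HIT; vc=[7]
#4 0x91→b9/s1 MISS; vc=[7,3]
#5 0x3a→b3/s1 VC-HIT; vc=[7,9]
#6 0x73→b7/s1 VC-HIT; vc=[3,9]
#7 0x90→b9/s1 VC-HIT; vc=[3,7]
#8 0x38→b3/s1 VC-HIT; vc=[9,7]
#9 0x98→b9/s1 VC-HIT; vc=[3,7]
#10 0x99→b9/s1 L1-HIT; vc=[3,7]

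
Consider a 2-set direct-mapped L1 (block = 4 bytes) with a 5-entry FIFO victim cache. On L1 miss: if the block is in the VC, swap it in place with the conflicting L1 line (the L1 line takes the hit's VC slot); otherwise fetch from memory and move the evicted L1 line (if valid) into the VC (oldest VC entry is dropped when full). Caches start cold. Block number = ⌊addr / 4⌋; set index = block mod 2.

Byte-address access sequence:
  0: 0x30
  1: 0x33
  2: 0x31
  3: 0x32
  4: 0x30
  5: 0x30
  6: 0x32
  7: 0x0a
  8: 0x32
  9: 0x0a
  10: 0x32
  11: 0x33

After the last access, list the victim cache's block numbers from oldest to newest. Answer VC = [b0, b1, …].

VC = [2]

0: 0x30 (blk 12, set 0) → MISS  vc=[]
1: 0x33 (blk 12, set 0) → L1-HIT  vc=[]
2: 0x31 (blk 12, set 0) → L1-HIT  vc=[]
3: 0x32 (blk 12, set 0) → L1-HIT  vc=[]
4: 0x30 (blk 12, set 0) → L1-HIT  vc=[]
5: 0x30 (blk 12, set 0) → L1-HIT  vc=[]
6: 0x32 (blk 12, set 0) → L1-HIT  vc=[]
7: 0xa (blk 2, set 0) → MISS  vc=[12]
8: 0x32 (blk 12, set 0) → VC-HIT  vc=[2]
9: 0xa (blk 2, set 0) → VC-HIT  vc=[12]
10: 0x32 (blk 12, set 0) → VC-HIT  vc=[2]
11: 0x33 (blk 12, set 0) → L1-HIT  vc=[2]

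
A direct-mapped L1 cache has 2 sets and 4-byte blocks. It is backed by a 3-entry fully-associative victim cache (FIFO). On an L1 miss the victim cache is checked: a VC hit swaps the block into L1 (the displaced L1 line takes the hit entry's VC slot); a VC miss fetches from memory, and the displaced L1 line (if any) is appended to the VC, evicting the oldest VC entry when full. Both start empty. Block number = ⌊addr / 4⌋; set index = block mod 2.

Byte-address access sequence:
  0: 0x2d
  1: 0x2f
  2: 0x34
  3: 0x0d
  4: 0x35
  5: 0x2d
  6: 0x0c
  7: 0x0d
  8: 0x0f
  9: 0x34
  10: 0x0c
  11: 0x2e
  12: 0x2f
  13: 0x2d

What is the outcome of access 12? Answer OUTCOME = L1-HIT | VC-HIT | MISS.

  [0] addr=0x2d blk=11 s=1: MISS | VC []
  [1] addr=0x2f blk=11 s=1: L1-HIT | VC []
  [2] addr=0x34 blk=13 s=1: MISS | VC [11]
  [3] addr=0xd blk=3 s=1: MISS | VC [11, 13]
  [4] addr=0x35 blk=13 s=1: VC-HIT | VC [11, 3]
  [5] addr=0x2d blk=11 s=1: VC-HIT | VC [13, 3]
  [6] addr=0xc blk=3 s=1: VC-HIT | VC [13, 11]
  [7] addr=0xd blk=3 s=1: L1-HIT | VC [13, 11]
  [8] addr=0xf blk=3 s=1: L1-HIT | VC [13, 11]
  [9] addr=0x34 blk=13 s=1: VC-HIT | VC [3, 11]
  [10] addr=0xc blk=3 s=1: VC-HIT | VC [13, 11]
  [11] addr=0x2e blk=11 s=1: VC-HIT | VC [13, 3]
  [12] addr=0x2f blk=11 s=1: L1-HIT | VC [13, 3]
  [13] addr=0x2d blk=11 s=1: L1-HIT | VC [13, 3]

OUTCOME = L1-HIT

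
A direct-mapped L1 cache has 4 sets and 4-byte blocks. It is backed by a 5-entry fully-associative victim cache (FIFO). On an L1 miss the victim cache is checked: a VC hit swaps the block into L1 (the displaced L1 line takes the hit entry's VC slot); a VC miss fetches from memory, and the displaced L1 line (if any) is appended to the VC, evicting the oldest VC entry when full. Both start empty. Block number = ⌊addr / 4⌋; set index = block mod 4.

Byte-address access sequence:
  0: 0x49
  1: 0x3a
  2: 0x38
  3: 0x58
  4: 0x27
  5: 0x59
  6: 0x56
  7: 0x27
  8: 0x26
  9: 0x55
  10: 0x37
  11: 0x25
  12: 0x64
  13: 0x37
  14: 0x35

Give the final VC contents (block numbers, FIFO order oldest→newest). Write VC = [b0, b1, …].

VC = [18, 14, 25, 21, 9]

  [0] addr=0x49 blk=18 s=2: MISS | VC []
  [1] addr=0x3a blk=14 s=2: MISS | VC [18]
  [2] addr=0x38 blk=14 s=2: L1-HIT | VC [18]
  [3] addr=0x58 blk=22 s=2: MISS | VC [18, 14]
  [4] addr=0x27 blk=9 s=1: MISS | VC [18, 14]
  [5] addr=0x59 blk=22 s=2: L1-HIT | VC [18, 14]
  [6] addr=0x56 blk=21 s=1: MISS | VC [18, 14, 9]
  [7] addr=0x27 blk=9 s=1: VC-HIT | VC [18, 14, 21]
  [8] addr=0x26 blk=9 s=1: L1-HIT | VC [18, 14, 21]
  [9] addr=0x55 blk=21 s=1: VC-HIT | VC [18, 14, 9]
  [10] addr=0x37 blk=13 s=1: MISS | VC [18, 14, 9, 21]
  [11] addr=0x25 blk=9 s=1: VC-HIT | VC [18, 14, 13, 21]
  [12] addr=0x64 blk=25 s=1: MISS | VC [18, 14, 13, 21, 9]
  [13] addr=0x37 blk=13 s=1: VC-HIT | VC [18, 14, 25, 21, 9]
  [14] addr=0x35 blk=13 s=1: L1-HIT | VC [18, 14, 25, 21, 9]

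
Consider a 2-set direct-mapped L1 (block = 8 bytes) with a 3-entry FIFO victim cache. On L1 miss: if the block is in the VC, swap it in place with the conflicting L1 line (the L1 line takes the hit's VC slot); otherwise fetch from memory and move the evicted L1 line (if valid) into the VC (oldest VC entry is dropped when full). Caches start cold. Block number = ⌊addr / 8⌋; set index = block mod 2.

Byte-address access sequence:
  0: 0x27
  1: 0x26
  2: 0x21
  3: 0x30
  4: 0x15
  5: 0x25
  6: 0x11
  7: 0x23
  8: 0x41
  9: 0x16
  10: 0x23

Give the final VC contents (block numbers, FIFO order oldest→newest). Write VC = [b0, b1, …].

  [0] addr=0x27 blk=4 s=0: MISS | VC []
  [1] addr=0x26 blk=4 s=0: L1-HIT | VC []
  [2] addr=0x21 blk=4 s=0: L1-HIT | VC []
  [3] addr=0x30 blk=6 s=0: MISS | VC [4]
  [4] addr=0x15 blk=2 s=0: MISS | VC [4, 6]
  [5] addr=0x25 blk=4 s=0: VC-HIT | VC [2, 6]
  [6] addr=0x11 blk=2 s=0: VC-HIT | VC [4, 6]
  [7] addr=0x23 blk=4 s=0: VC-HIT | VC [2, 6]
  [8] addr=0x41 blk=8 s=0: MISS | VC [2, 6, 4]
  [9] addr=0x16 blk=2 s=0: VC-HIT | VC [8, 6, 4]
  [10] addr=0x23 blk=4 s=0: VC-HIT | VC [8, 6, 2]

VC = [8, 6, 2]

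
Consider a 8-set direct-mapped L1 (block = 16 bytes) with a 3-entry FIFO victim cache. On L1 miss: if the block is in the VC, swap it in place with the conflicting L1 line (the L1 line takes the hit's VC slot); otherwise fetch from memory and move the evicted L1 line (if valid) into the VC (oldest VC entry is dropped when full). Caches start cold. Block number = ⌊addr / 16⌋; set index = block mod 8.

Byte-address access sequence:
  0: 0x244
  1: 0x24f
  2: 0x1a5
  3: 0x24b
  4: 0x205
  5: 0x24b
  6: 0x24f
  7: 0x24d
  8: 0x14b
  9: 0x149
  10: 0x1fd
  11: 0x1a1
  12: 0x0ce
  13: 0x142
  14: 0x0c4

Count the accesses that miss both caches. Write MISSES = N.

MISSES = 6

0: 0x244 (blk 36, set 4) → MISS  vc=[]
1: 0x24f (blk 36, set 4) → L1-HIT  vc=[]
2: 0x1a5 (blk 26, set 2) → MISS  vc=[]
3: 0x24b (blk 36, set 4) → L1-HIT  vc=[]
4: 0x205 (blk 32, set 0) → MISS  vc=[]
5: 0x24b (blk 36, set 4) → L1-HIT  vc=[]
6: 0x24f (blk 36, set 4) → L1-HIT  vc=[]
7: 0x24d (blk 36, set 4) → L1-HIT  vc=[]
8: 0x14b (blk 20, set 4) → MISS  vc=[36]
9: 0x149 (blk 20, set 4) → L1-HIT  vc=[36]
10: 0x1fd (blk 31, set 7) → MISS  vc=[36]
11: 0x1a1 (blk 26, set 2) → L1-HIT  vc=[36]
12: 0xce (blk 12, set 4) → MISS  vc=[36, 20]
13: 0x142 (blk 20, set 4) → VC-HIT  vc=[36, 12]
14: 0xc4 (blk 12, set 4) → VC-HIT  vc=[36, 20]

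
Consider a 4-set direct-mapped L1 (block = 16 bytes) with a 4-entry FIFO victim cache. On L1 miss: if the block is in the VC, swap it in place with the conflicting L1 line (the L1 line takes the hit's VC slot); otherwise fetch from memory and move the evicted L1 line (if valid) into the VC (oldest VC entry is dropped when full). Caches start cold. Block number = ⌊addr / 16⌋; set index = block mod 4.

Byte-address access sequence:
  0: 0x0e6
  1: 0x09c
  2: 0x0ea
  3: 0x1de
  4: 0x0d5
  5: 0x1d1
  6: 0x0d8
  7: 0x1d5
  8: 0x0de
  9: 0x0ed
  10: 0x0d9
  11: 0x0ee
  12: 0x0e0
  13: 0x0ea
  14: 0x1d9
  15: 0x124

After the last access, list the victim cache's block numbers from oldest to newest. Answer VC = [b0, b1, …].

VC = [9, 13, 14]

  [0] addr=0xe6 blk=14 s=2: MISS | VC []
  [1] addr=0x9c blk=9 s=1: MISS | VC []
  [2] addr=0xea blk=14 s=2: L1-HIT | VC []
  [3] addr=0x1de blk=29 s=1: MISS | VC [9]
  [4] addr=0xd5 blk=13 s=1: MISS | VC [9, 29]
  [5] addr=0x1d1 blk=29 s=1: VC-HIT | VC [9, 13]
  [6] addr=0xd8 blk=13 s=1: VC-HIT | VC [9, 29]
  [7] addr=0x1d5 blk=29 s=1: VC-HIT | VC [9, 13]
  [8] addr=0xde blk=13 s=1: VC-HIT | VC [9, 29]
  [9] addr=0xed blk=14 s=2: L1-HIT | VC [9, 29]
  [10] addr=0xd9 blk=13 s=1: L1-HIT | VC [9, 29]
  [11] addr=0xee blk=14 s=2: L1-HIT | VC [9, 29]
  [12] addr=0xe0 blk=14 s=2: L1-HIT | VC [9, 29]
  [13] addr=0xea blk=14 s=2: L1-HIT | VC [9, 29]
  [14] addr=0x1d9 blk=29 s=1: VC-HIT | VC [9, 13]
  [15] addr=0x124 blk=18 s=2: MISS | VC [9, 13, 14]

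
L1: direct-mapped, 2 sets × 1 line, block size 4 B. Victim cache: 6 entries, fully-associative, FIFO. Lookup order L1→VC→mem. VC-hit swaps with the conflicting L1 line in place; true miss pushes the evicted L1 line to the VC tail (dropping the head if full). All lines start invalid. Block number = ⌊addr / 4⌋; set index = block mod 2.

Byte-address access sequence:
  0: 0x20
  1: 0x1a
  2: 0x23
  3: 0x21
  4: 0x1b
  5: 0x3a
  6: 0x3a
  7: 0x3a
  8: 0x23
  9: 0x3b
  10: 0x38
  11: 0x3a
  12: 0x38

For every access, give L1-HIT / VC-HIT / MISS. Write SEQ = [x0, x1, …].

SEQ = [MISS, MISS, VC-HIT, L1-HIT, VC-HIT, MISS, L1-HIT, L1-HIT, VC-HIT, VC-HIT, L1-HIT, L1-HIT, L1-HIT]

  [0] addr=0x20 blk=8 s=0: MISS | VC []
  [1] addr=0x1a blk=6 s=0: MISS | VC [8]
  [2] addr=0x23 blk=8 s=0: VC-HIT | VC [6]
  [3] addr=0x21 blk=8 s=0: L1-HIT | VC [6]
  [4] addr=0x1b blk=6 s=0: VC-HIT | VC [8]
  [5] addr=0x3a blk=14 s=0: MISS | VC [8, 6]
  [6] addr=0x3a blk=14 s=0: L1-HIT | VC [8, 6]
  [7] addr=0x3a blk=14 s=0: L1-HIT | VC [8, 6]
  [8] addr=0x23 blk=8 s=0: VC-HIT | VC [14, 6]
  [9] addr=0x3b blk=14 s=0: VC-HIT | VC [8, 6]
  [10] addr=0x38 blk=14 s=0: L1-HIT | VC [8, 6]
  [11] addr=0x3a blk=14 s=0: L1-HIT | VC [8, 6]
  [12] addr=0x38 blk=14 s=0: L1-HIT | VC [8, 6]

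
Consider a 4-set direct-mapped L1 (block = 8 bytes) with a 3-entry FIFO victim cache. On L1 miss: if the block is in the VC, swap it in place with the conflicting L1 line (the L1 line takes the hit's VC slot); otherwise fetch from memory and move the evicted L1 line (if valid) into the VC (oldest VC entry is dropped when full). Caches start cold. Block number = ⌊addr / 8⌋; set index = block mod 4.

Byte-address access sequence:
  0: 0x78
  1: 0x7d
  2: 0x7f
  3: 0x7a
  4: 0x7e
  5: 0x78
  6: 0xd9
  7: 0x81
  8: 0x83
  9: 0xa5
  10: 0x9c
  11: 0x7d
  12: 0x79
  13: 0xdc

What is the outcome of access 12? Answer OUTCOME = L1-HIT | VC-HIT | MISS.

OUTCOME = L1-HIT

  [0] addr=0x78 blk=15 s=3: MISS | VC []
  [1] addr=0x7d blk=15 s=3: L1-HIT | VC []
  [2] addr=0x7f blk=15 s=3: L1-HIT | VC []
  [3] addr=0x7a blk=15 s=3: L1-HIT | VC []
  [4] addr=0x7e blk=15 s=3: L1-HIT | VC []
  [5] addr=0x78 blk=15 s=3: L1-HIT | VC []
  [6] addr=0xd9 blk=27 s=3: MISS | VC [15]
  [7] addr=0x81 blk=16 s=0: MISS | VC [15]
  [8] addr=0x83 blk=16 s=0: L1-HIT | VC [15]
  [9] addr=0xa5 blk=20 s=0: MISS | VC [15, 16]
  [10] addr=0x9c blk=19 s=3: MISS | VC [15, 16, 27]
  [11] addr=0x7d blk=15 s=3: VC-HIT | VC [19, 16, 27]
  [12] addr=0x79 blk=15 s=3: L1-HIT | VC [19, 16, 27]
  [13] addr=0xdc blk=27 s=3: VC-HIT | VC [19, 16, 15]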